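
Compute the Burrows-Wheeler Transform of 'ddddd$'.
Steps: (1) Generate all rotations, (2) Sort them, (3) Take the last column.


Rotations (sorted):
  0: $ddddd -> last char: d
  1: d$dddd -> last char: d
  2: dd$ddd -> last char: d
  3: ddd$dd -> last char: d
  4: dddd$d -> last char: d
  5: ddddd$ -> last char: $


BWT = ddddd$


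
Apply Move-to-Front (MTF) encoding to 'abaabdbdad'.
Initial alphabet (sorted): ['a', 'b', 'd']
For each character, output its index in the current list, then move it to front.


MTF encoding:
'a': index 0 in ['a', 'b', 'd'] -> ['a', 'b', 'd']
'b': index 1 in ['a', 'b', 'd'] -> ['b', 'a', 'd']
'a': index 1 in ['b', 'a', 'd'] -> ['a', 'b', 'd']
'a': index 0 in ['a', 'b', 'd'] -> ['a', 'b', 'd']
'b': index 1 in ['a', 'b', 'd'] -> ['b', 'a', 'd']
'd': index 2 in ['b', 'a', 'd'] -> ['d', 'b', 'a']
'b': index 1 in ['d', 'b', 'a'] -> ['b', 'd', 'a']
'd': index 1 in ['b', 'd', 'a'] -> ['d', 'b', 'a']
'a': index 2 in ['d', 'b', 'a'] -> ['a', 'd', 'b']
'd': index 1 in ['a', 'd', 'b'] -> ['d', 'a', 'b']


Output: [0, 1, 1, 0, 1, 2, 1, 1, 2, 1]


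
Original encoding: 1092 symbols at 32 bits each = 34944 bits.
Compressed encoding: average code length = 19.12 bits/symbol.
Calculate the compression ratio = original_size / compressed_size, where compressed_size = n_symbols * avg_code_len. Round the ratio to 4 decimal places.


original_size = n_symbols * orig_bits = 1092 * 32 = 34944 bits
compressed_size = n_symbols * avg_code_len = 1092 * 19.12 = 20879.04 bits
ratio = original_size / compressed_size = 34944 / 20879.04 = 1.6736

Compression ratio = 1.6736


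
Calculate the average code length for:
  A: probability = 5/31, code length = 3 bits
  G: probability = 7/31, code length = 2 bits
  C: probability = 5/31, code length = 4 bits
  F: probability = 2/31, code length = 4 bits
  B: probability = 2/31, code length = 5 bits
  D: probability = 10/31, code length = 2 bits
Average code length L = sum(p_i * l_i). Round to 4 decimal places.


Weighted contributions p_i * l_i:
  A: (5/31) * 3 = 15/31
  G: (7/31) * 2 = 14/31
  C: (5/31) * 4 = 20/31
  F: (2/31) * 4 = 8/31
  B: (2/31) * 5 = 10/31
  D: (10/31) * 2 = 20/31
Sum = (15 + 14 + 20 + 8 + 10 + 20)/31 = 87/31

L = 87/31 = 2.8065 bits/symbol


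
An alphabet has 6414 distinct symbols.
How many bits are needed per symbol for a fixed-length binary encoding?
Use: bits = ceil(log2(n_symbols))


log2(6414) = 12.647
Bracket: 2^12 = 4096 < 6414 <= 2^13 = 8192
So ceil(log2(6414)) = 13

bits = ceil(log2(6414)) = ceil(12.647) = 13 bits


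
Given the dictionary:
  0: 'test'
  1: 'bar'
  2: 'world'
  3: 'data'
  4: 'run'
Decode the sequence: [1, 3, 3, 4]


Look up each index in the dictionary:
  1 -> 'bar'
  3 -> 'data'
  3 -> 'data'
  4 -> 'run'

Decoded: "bar data data run"


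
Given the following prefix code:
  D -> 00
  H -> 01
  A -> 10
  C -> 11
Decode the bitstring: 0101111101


Decoding step by step:
Bits 01 -> H
Bits 01 -> H
Bits 11 -> C
Bits 11 -> C
Bits 01 -> H


Decoded message: HHCCH


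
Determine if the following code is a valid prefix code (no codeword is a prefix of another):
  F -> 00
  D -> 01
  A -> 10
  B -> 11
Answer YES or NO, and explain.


Checking each pair (does one codeword prefix another?):
  F='00' vs D='01': no prefix
  F='00' vs A='10': no prefix
  F='00' vs B='11': no prefix
  D='01' vs F='00': no prefix
  D='01' vs A='10': no prefix
  D='01' vs B='11': no prefix
  A='10' vs F='00': no prefix
  A='10' vs D='01': no prefix
  A='10' vs B='11': no prefix
  B='11' vs F='00': no prefix
  B='11' vs D='01': no prefix
  B='11' vs A='10': no prefix
No violation found over all pairs.

YES -- this is a valid prefix code. No codeword is a prefix of any other codeword.


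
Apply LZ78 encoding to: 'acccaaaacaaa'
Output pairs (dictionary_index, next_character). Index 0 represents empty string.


LZ78 encoding steps:
Dictionary: {0: ''}
Step 1: w='' (idx 0), next='a' -> output (0, 'a'), add 'a' as idx 1
Step 2: w='' (idx 0), next='c' -> output (0, 'c'), add 'c' as idx 2
Step 3: w='c' (idx 2), next='c' -> output (2, 'c'), add 'cc' as idx 3
Step 4: w='a' (idx 1), next='a' -> output (1, 'a'), add 'aa' as idx 4
Step 5: w='aa' (idx 4), next='c' -> output (4, 'c'), add 'aac' as idx 5
Step 6: w='aa' (idx 4), next='a' -> output (4, 'a'), add 'aaa' as idx 6


Encoded: [(0, 'a'), (0, 'c'), (2, 'c'), (1, 'a'), (4, 'c'), (4, 'a')]


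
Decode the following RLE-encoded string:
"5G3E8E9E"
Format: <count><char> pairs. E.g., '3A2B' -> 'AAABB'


Expanding each <count><char> pair:
  5G -> 'GGGGG'
  3E -> 'EEE'
  8E -> 'EEEEEEEE'
  9E -> 'EEEEEEEEE'

Decoded = GGGGGEEEEEEEEEEEEEEEEEEEE


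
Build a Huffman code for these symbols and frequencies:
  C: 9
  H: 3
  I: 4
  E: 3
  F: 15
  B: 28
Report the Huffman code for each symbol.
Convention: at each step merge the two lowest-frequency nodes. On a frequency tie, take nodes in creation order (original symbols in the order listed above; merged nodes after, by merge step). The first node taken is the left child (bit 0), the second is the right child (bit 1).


Huffman tree construction:
Step 1: Merge H(3) + E(3) = 6
Step 2: Merge I(4) + (H+E)(6) = 10
Step 3: Merge C(9) + (I+(H+E))(10) = 19
Step 4: Merge F(15) + (C+(I+(H+E)))(19) = 34
Step 5: Merge B(28) + (F+(C+(I+(H+E))))(34) = 62
Read each symbol's code off the tree from the root (left child = 0, right child = 1).

Codes:
  C: 110 (length 3)
  H: 11110 (length 5)
  I: 1110 (length 4)
  E: 11111 (length 5)
  F: 10 (length 2)
  B: 0 (length 1)
Average code length: 131/62 = 2.1129 bits/symbol


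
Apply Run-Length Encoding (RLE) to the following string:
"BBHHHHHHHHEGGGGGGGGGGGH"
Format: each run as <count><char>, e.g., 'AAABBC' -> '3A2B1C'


Scanning runs left to right:
  i=0: run of 'B' x 2 -> '2B'
  i=2: run of 'H' x 8 -> '8H'
  i=10: run of 'E' x 1 -> '1E'
  i=11: run of 'G' x 11 -> '11G'
  i=22: run of 'H' x 1 -> '1H'

RLE = 2B8H1E11G1H


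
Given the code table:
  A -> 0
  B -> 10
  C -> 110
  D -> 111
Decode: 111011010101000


Decoding:
111 -> D
0 -> A
110 -> C
10 -> B
10 -> B
10 -> B
0 -> A
0 -> A


Result: DACBBBAA


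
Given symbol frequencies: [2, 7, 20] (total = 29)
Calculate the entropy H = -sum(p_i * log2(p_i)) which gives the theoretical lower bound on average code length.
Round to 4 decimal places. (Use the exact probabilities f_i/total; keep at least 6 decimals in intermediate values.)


Per-symbol terms -p_i * log2(p_i) with p_i = f_i/29:
  p = 2/29 = 0.068966: log2(p) = -3.857981, -p*log2(p) = 0.266068
  p = 7/29 = 0.241379: log2(p) = -2.050626, -p*log2(p) = 0.494979
  p = 20/29 = 0.689655: log2(p) = -0.536053, -p*log2(p) = 0.369692
H = 0.266068 + 0.494979 + 0.369692 = 1.130739

H = 1.1307 bits/symbol


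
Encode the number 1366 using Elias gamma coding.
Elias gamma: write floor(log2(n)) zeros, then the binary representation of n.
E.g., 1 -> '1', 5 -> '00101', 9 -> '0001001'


num_bits = floor(log2(1366)) + 1 = 11
leading_zeros = num_bits - 1 = 10
binary(1366) = 10101010110

Elias gamma(1366) = '0000000000' + '10101010110' = 000000000010101010110 (21 bits)


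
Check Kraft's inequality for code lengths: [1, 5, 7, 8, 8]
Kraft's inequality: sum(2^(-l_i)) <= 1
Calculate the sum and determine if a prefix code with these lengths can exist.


Sum = 2^(-1) + 2^(-5) + 2^(-7) + 2^(-8) + 2^(-8)
    = 0.5 + 0.03125 + 0.0078125 + 0.00390625 + 0.00390625
    = 140/256 = 0.546875
Since 0.546875 <= 1, Kraft's inequality IS satisfied.
A prefix code with these lengths CAN exist.

Kraft sum = 0.546875. Satisfied.


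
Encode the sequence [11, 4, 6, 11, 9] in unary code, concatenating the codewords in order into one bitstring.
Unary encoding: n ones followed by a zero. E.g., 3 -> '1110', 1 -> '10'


Encode each number as n ones followed by a terminating 0:
  11 -> 111111111110 (12 bits)
  4 -> 11110 (5 bits)
  6 -> 1111110 (7 bits)
  11 -> 111111111110 (12 bits)
  9 -> 1111111110 (10 bits)
Total length = 12 + 5 + 7 + 12 + 10 = 46 bits.

Unary([11, 4, 6, 11, 9]) = 1111111111101111011111101111111111101111111110 (46 bits)


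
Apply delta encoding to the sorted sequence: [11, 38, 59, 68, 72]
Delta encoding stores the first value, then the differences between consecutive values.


First value: 11
Deltas:
  38 - 11 = 27
  59 - 38 = 21
  68 - 59 = 9
  72 - 68 = 4


Delta encoded: [11, 27, 21, 9, 4]


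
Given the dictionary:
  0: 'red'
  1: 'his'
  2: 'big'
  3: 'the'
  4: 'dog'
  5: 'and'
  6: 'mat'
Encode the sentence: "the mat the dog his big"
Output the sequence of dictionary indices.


Look up each word in the dictionary:
  'the' -> 3
  'mat' -> 6
  'the' -> 3
  'dog' -> 4
  'his' -> 1
  'big' -> 2

Encoded: [3, 6, 3, 4, 1, 2]


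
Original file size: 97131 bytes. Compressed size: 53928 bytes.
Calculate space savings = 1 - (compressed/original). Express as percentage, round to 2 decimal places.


ratio = compressed/original = 53928/97131 = 0.555209
savings = 1 - ratio = 1 - 0.555209 = 0.444791
as a percentage: 0.444791 * 100 = 44.48%

Space savings = 1 - 53928/97131 = 44.48%


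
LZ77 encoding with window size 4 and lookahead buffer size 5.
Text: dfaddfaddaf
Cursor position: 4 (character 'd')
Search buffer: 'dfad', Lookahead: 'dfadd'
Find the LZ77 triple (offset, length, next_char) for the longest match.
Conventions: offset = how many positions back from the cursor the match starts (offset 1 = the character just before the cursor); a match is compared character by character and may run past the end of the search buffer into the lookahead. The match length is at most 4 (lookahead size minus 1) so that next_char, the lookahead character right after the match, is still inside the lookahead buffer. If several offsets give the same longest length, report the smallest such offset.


Try each offset into the search buffer:
  offset=1 (pos 3, char 'd'): match length 1
  offset=2 (pos 2, char 'a'): match length 0
  offset=3 (pos 1, char 'f'): match length 0
  offset=4 (pos 0, char 'd'): match length 4
Longest match has length 4 at offset 4.
next_char = character at position 4 + 4 = 8 -> 'd'

Best match: offset=4, length=4 (matching 'dfad' starting at position 0)
LZ77 triple: (4, 4, 'd')


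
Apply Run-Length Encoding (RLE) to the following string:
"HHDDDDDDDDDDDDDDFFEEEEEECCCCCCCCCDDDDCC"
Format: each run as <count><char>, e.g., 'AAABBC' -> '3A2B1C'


Scanning runs left to right:
  i=0: run of 'H' x 2 -> '2H'
  i=2: run of 'D' x 14 -> '14D'
  i=16: run of 'F' x 2 -> '2F'
  i=18: run of 'E' x 6 -> '6E'
  i=24: run of 'C' x 9 -> '9C'
  i=33: run of 'D' x 4 -> '4D'
  i=37: run of 'C' x 2 -> '2C'

RLE = 2H14D2F6E9C4D2C


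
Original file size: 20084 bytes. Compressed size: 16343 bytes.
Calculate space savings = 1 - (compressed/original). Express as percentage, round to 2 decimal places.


ratio = compressed/original = 16343/20084 = 0.813732
savings = 1 - ratio = 1 - 0.813732 = 0.186268
as a percentage: 0.186268 * 100 = 18.63%

Space savings = 1 - 16343/20084 = 18.63%


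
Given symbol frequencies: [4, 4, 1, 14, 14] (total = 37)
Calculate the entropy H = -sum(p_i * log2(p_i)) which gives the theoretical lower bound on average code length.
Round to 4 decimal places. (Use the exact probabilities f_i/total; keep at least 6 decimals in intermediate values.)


Per-symbol terms -p_i * log2(p_i) with p_i = f_i/37:
  p = 4/37 = 0.108108: log2(p) = -3.209453, -p*log2(p) = 0.346968
  p = 4/37 = 0.108108: log2(p) = -3.209453, -p*log2(p) = 0.346968
  p = 1/37 = 0.027027: log2(p) = -5.209453, -p*log2(p) = 0.140796
  p = 14/37 = 0.378378: log2(p) = -1.402098, -p*log2(p) = 0.530524
  p = 14/37 = 0.378378: log2(p) = -1.402098, -p*log2(p) = 0.530524
H = 0.346968 + 0.346968 + 0.140796 + 0.530524 + 0.530524 = 1.895780

H = 1.8958 bits/symbol


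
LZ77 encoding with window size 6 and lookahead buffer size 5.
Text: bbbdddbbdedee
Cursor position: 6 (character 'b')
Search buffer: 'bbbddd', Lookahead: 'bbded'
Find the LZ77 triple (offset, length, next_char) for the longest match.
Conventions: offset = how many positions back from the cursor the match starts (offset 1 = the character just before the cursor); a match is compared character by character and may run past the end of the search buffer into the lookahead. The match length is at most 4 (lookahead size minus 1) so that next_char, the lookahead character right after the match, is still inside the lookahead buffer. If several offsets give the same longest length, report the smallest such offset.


Try each offset into the search buffer:
  offset=1 (pos 5, char 'd'): match length 0
  offset=2 (pos 4, char 'd'): match length 0
  offset=3 (pos 3, char 'd'): match length 0
  offset=4 (pos 2, char 'b'): match length 1
  offset=5 (pos 1, char 'b'): match length 3
  offset=6 (pos 0, char 'b'): match length 2
Longest match has length 3 at offset 5.
next_char = character at position 6 + 3 = 9 -> 'e'

Best match: offset=5, length=3 (matching 'bbd' starting at position 1)
LZ77 triple: (5, 3, 'e')


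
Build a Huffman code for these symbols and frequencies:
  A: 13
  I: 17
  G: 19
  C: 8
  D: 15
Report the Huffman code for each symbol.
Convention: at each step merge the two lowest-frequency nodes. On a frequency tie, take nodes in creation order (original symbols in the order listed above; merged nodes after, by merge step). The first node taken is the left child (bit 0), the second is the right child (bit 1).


Huffman tree construction:
Step 1: Merge C(8) + A(13) = 21
Step 2: Merge D(15) + I(17) = 32
Step 3: Merge G(19) + (C+A)(21) = 40
Step 4: Merge (D+I)(32) + (G+(C+A))(40) = 72
Read each symbol's code off the tree from the root (left child = 0, right child = 1).

Codes:
  A: 111 (length 3)
  I: 01 (length 2)
  G: 10 (length 2)
  C: 110 (length 3)
  D: 00 (length 2)
Average code length: 165/72 = 2.2917 bits/symbol


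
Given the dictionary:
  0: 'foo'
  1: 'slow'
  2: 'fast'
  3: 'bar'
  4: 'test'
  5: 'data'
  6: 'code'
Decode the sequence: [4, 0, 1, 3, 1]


Look up each index in the dictionary:
  4 -> 'test'
  0 -> 'foo'
  1 -> 'slow'
  3 -> 'bar'
  1 -> 'slow'

Decoded: "test foo slow bar slow"


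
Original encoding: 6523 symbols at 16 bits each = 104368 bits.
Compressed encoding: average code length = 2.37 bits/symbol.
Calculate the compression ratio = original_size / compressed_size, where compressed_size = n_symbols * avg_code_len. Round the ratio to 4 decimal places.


original_size = n_symbols * orig_bits = 6523 * 16 = 104368 bits
compressed_size = n_symbols * avg_code_len = 6523 * 2.37 = 15459.51 bits
ratio = original_size / compressed_size = 104368 / 15459.51 = 6.7511

Compression ratio = 6.7511


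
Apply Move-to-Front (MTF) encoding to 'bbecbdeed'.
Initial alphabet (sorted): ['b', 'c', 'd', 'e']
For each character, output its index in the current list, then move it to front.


MTF encoding:
'b': index 0 in ['b', 'c', 'd', 'e'] -> ['b', 'c', 'd', 'e']
'b': index 0 in ['b', 'c', 'd', 'e'] -> ['b', 'c', 'd', 'e']
'e': index 3 in ['b', 'c', 'd', 'e'] -> ['e', 'b', 'c', 'd']
'c': index 2 in ['e', 'b', 'c', 'd'] -> ['c', 'e', 'b', 'd']
'b': index 2 in ['c', 'e', 'b', 'd'] -> ['b', 'c', 'e', 'd']
'd': index 3 in ['b', 'c', 'e', 'd'] -> ['d', 'b', 'c', 'e']
'e': index 3 in ['d', 'b', 'c', 'e'] -> ['e', 'd', 'b', 'c']
'e': index 0 in ['e', 'd', 'b', 'c'] -> ['e', 'd', 'b', 'c']
'd': index 1 in ['e', 'd', 'b', 'c'] -> ['d', 'e', 'b', 'c']


Output: [0, 0, 3, 2, 2, 3, 3, 0, 1]


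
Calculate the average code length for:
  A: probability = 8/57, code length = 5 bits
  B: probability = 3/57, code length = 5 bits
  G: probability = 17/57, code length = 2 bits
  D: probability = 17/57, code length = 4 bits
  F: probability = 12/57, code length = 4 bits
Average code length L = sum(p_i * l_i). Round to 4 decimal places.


Weighted contributions p_i * l_i:
  A: (8/57) * 5 = 40/57
  B: (3/57) * 5 = 15/57
  G: (17/57) * 2 = 34/57
  D: (17/57) * 4 = 68/57
  F: (12/57) * 4 = 48/57
Sum = (40 + 15 + 34 + 68 + 48)/57 = 205/57

L = 205/57 = 3.5965 bits/symbol


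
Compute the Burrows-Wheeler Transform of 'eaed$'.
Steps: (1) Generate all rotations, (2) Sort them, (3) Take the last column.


Rotations (sorted):
  0: $eaed -> last char: d
  1: aed$e -> last char: e
  2: d$eae -> last char: e
  3: eaed$ -> last char: $
  4: ed$ea -> last char: a


BWT = dee$a


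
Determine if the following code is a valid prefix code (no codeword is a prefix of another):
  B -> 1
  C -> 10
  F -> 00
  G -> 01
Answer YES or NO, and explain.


Checking each pair (does one codeword prefix another?):
  B='1' vs C='10': prefix -- VIOLATION

NO -- this is NOT a valid prefix code. B (1) is a prefix of C (10).


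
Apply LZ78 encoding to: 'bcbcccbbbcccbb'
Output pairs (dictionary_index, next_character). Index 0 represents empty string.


LZ78 encoding steps:
Dictionary: {0: ''}
Step 1: w='' (idx 0), next='b' -> output (0, 'b'), add 'b' as idx 1
Step 2: w='' (idx 0), next='c' -> output (0, 'c'), add 'c' as idx 2
Step 3: w='b' (idx 1), next='c' -> output (1, 'c'), add 'bc' as idx 3
Step 4: w='c' (idx 2), next='c' -> output (2, 'c'), add 'cc' as idx 4
Step 5: w='b' (idx 1), next='b' -> output (1, 'b'), add 'bb' as idx 5
Step 6: w='bc' (idx 3), next='c' -> output (3, 'c'), add 'bcc' as idx 6
Step 7: w='c' (idx 2), next='b' -> output (2, 'b'), add 'cb' as idx 7
Step 8: w='b' (idx 1), end of input -> output (1, '')


Encoded: [(0, 'b'), (0, 'c'), (1, 'c'), (2, 'c'), (1, 'b'), (3, 'c'), (2, 'b'), (1, '')]


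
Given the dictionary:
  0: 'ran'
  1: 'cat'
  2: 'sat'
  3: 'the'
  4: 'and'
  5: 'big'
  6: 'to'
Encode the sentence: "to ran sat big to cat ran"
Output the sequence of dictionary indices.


Look up each word in the dictionary:
  'to' -> 6
  'ran' -> 0
  'sat' -> 2
  'big' -> 5
  'to' -> 6
  'cat' -> 1
  'ran' -> 0

Encoded: [6, 0, 2, 5, 6, 1, 0]


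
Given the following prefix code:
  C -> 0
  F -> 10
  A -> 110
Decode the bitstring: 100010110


Decoding step by step:
Bits 10 -> F
Bits 0 -> C
Bits 0 -> C
Bits 10 -> F
Bits 110 -> A


Decoded message: FCCFA


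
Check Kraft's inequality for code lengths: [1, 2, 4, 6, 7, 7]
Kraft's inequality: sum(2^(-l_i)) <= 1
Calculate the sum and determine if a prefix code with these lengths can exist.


Sum = 2^(-1) + 2^(-2) + 2^(-4) + 2^(-6) + 2^(-7) + 2^(-7)
    = 0.5 + 0.25 + 0.0625 + 0.015625 + 0.0078125 + 0.0078125
    = 108/128 = 0.84375
Since 0.84375 <= 1, Kraft's inequality IS satisfied.
A prefix code with these lengths CAN exist.

Kraft sum = 0.84375. Satisfied.


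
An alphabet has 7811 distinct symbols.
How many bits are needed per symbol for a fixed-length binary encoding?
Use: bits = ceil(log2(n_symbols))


log2(7811) = 12.9313
Bracket: 2^12 = 4096 < 7811 <= 2^13 = 8192
So ceil(log2(7811)) = 13

bits = ceil(log2(7811)) = ceil(12.9313) = 13 bits


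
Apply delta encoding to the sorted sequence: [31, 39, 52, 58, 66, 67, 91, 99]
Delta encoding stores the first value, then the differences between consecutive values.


First value: 31
Deltas:
  39 - 31 = 8
  52 - 39 = 13
  58 - 52 = 6
  66 - 58 = 8
  67 - 66 = 1
  91 - 67 = 24
  99 - 91 = 8


Delta encoded: [31, 8, 13, 6, 8, 1, 24, 8]


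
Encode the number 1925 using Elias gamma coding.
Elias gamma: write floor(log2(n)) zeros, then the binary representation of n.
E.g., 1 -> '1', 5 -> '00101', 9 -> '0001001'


num_bits = floor(log2(1925)) + 1 = 11
leading_zeros = num_bits - 1 = 10
binary(1925) = 11110000101

Elias gamma(1925) = '0000000000' + '11110000101' = 000000000011110000101 (21 bits)


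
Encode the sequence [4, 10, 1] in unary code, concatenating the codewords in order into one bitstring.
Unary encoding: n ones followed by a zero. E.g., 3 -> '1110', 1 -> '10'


Encode each number as n ones followed by a terminating 0:
  4 -> 11110 (5 bits)
  10 -> 11111111110 (11 bits)
  1 -> 10 (2 bits)
Total length = 5 + 11 + 2 = 18 bits.

Unary([4, 10, 1]) = 111101111111111010 (18 bits)


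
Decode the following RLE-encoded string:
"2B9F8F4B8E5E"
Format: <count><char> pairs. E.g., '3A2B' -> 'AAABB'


Expanding each <count><char> pair:
  2B -> 'BB'
  9F -> 'FFFFFFFFF'
  8F -> 'FFFFFFFF'
  4B -> 'BBBB'
  8E -> 'EEEEEEEE'
  5E -> 'EEEEE'

Decoded = BBFFFFFFFFFFFFFFFFFBBBBEEEEEEEEEEEEE


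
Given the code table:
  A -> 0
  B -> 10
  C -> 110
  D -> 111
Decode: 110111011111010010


Decoding:
110 -> C
111 -> D
0 -> A
111 -> D
110 -> C
10 -> B
0 -> A
10 -> B


Result: CDADCBAB


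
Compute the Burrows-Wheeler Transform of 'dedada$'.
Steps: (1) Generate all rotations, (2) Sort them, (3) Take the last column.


Rotations (sorted):
  0: $dedada -> last char: a
  1: a$dedad -> last char: d
  2: ada$ded -> last char: d
  3: da$deda -> last char: a
  4: dada$de -> last char: e
  5: dedada$ -> last char: $
  6: edada$d -> last char: d


BWT = addae$d


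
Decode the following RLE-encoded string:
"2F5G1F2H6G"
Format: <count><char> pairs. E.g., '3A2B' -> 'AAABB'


Expanding each <count><char> pair:
  2F -> 'FF'
  5G -> 'GGGGG'
  1F -> 'F'
  2H -> 'HH'
  6G -> 'GGGGGG'

Decoded = FFGGGGGFHHGGGGGG


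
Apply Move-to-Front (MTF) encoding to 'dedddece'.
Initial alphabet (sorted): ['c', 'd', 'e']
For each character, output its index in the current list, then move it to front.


MTF encoding:
'd': index 1 in ['c', 'd', 'e'] -> ['d', 'c', 'e']
'e': index 2 in ['d', 'c', 'e'] -> ['e', 'd', 'c']
'd': index 1 in ['e', 'd', 'c'] -> ['d', 'e', 'c']
'd': index 0 in ['d', 'e', 'c'] -> ['d', 'e', 'c']
'd': index 0 in ['d', 'e', 'c'] -> ['d', 'e', 'c']
'e': index 1 in ['d', 'e', 'c'] -> ['e', 'd', 'c']
'c': index 2 in ['e', 'd', 'c'] -> ['c', 'e', 'd']
'e': index 1 in ['c', 'e', 'd'] -> ['e', 'c', 'd']


Output: [1, 2, 1, 0, 0, 1, 2, 1]


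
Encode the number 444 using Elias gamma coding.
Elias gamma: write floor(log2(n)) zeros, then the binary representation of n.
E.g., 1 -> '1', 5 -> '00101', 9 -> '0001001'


num_bits = floor(log2(444)) + 1 = 9
leading_zeros = num_bits - 1 = 8
binary(444) = 110111100

Elias gamma(444) = '00000000' + '110111100' = 00000000110111100 (17 bits)


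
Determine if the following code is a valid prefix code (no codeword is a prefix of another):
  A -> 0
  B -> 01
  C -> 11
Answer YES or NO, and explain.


Checking each pair (does one codeword prefix another?):
  A='0' vs B='01': prefix -- VIOLATION

NO -- this is NOT a valid prefix code. A (0) is a prefix of B (01).


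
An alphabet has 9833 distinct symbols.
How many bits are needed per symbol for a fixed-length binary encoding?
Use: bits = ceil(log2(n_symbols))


log2(9833) = 13.2634
Bracket: 2^13 = 8192 < 9833 <= 2^14 = 16384
So ceil(log2(9833)) = 14

bits = ceil(log2(9833)) = ceil(13.2634) = 14 bits


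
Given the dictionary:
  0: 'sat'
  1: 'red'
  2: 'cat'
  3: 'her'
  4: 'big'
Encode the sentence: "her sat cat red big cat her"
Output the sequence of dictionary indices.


Look up each word in the dictionary:
  'her' -> 3
  'sat' -> 0
  'cat' -> 2
  'red' -> 1
  'big' -> 4
  'cat' -> 2
  'her' -> 3

Encoded: [3, 0, 2, 1, 4, 2, 3]


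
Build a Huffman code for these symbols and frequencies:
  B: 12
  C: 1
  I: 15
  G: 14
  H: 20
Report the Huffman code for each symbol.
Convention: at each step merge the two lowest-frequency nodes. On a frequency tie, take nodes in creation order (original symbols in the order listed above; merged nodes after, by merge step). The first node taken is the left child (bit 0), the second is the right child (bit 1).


Huffman tree construction:
Step 1: Merge C(1) + B(12) = 13
Step 2: Merge (C+B)(13) + G(14) = 27
Step 3: Merge I(15) + H(20) = 35
Step 4: Merge ((C+B)+G)(27) + (I+H)(35) = 62
Read each symbol's code off the tree from the root (left child = 0, right child = 1).

Codes:
  B: 001 (length 3)
  C: 000 (length 3)
  I: 10 (length 2)
  G: 01 (length 2)
  H: 11 (length 2)
Average code length: 137/62 = 2.2097 bits/symbol


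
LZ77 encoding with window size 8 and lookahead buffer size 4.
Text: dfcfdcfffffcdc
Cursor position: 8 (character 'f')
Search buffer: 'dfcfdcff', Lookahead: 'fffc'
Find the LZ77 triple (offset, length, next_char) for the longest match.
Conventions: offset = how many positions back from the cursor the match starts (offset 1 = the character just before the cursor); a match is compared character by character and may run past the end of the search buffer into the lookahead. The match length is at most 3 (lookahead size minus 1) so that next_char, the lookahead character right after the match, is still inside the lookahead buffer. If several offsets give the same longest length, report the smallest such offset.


Try each offset into the search buffer:
  offset=1 (pos 7, char 'f'): match length 3
  offset=2 (pos 6, char 'f'): match length 3
  offset=3 (pos 5, char 'c'): match length 0
  offset=4 (pos 4, char 'd'): match length 0
  offset=5 (pos 3, char 'f'): match length 1
  offset=6 (pos 2, char 'c'): match length 0
  offset=7 (pos 1, char 'f'): match length 1
  offset=8 (pos 0, char 'd'): match length 0
Longest match has length 3, found at offsets 1, 2; take the smallest, offset 1.
next_char = character at position 8 + 3 = 11 -> 'c'

Best match: offset=1, length=3 (matching 'fff' starting at position 7)
LZ77 triple: (1, 3, 'c')


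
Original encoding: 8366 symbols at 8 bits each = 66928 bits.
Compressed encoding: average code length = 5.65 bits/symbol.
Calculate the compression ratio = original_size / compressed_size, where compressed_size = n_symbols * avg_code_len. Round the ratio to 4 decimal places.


original_size = n_symbols * orig_bits = 8366 * 8 = 66928 bits
compressed_size = n_symbols * avg_code_len = 8366 * 5.65 = 47267.9 bits
ratio = original_size / compressed_size = 66928 / 47267.9 = 1.4159

Compression ratio = 1.4159


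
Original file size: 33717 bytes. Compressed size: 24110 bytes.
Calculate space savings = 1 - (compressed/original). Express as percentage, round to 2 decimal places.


ratio = compressed/original = 24110/33717 = 0.71507
savings = 1 - ratio = 1 - 0.71507 = 0.28493
as a percentage: 0.28493 * 100 = 28.49%

Space savings = 1 - 24110/33717 = 28.49%


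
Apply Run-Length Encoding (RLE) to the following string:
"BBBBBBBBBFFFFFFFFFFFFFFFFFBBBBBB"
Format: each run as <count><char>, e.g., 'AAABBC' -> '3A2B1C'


Scanning runs left to right:
  i=0: run of 'B' x 9 -> '9B'
  i=9: run of 'F' x 17 -> '17F'
  i=26: run of 'B' x 6 -> '6B'

RLE = 9B17F6B


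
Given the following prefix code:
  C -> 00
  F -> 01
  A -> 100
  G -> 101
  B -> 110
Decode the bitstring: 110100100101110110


Decoding step by step:
Bits 110 -> B
Bits 100 -> A
Bits 100 -> A
Bits 101 -> G
Bits 110 -> B
Bits 110 -> B


Decoded message: BAAGBB


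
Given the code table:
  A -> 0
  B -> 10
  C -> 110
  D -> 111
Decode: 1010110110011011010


Decoding:
10 -> B
10 -> B
110 -> C
110 -> C
0 -> A
110 -> C
110 -> C
10 -> B


Result: BBCCACCB


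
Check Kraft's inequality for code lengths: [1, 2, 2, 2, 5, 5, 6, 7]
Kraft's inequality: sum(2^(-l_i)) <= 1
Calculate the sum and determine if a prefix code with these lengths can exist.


Sum = 2^(-1) + 2^(-2) + 2^(-2) + 2^(-2) + 2^(-5) + 2^(-5) + 2^(-6) + 2^(-7)
    = 0.5 + 0.25 + 0.25 + 0.25 + 0.03125 + 0.03125 + 0.015625 + 0.0078125
    = 171/128 = 1.3359375
Since 1.3359375 > 1, Kraft's inequality is NOT satisfied.
A prefix code with these lengths CANNOT exist.

Kraft sum = 1.3359375. Not satisfied.


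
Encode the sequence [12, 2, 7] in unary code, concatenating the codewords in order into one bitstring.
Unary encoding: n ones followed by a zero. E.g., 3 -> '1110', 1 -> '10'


Encode each number as n ones followed by a terminating 0:
  12 -> 1111111111110 (13 bits)
  2 -> 110 (3 bits)
  7 -> 11111110 (8 bits)
Total length = 13 + 3 + 8 = 24 bits.

Unary([12, 2, 7]) = 111111111111011011111110 (24 bits)


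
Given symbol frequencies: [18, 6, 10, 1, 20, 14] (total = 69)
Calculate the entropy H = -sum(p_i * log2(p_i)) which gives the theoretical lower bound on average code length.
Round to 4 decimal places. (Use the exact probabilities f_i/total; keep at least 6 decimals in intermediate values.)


Per-symbol terms -p_i * log2(p_i) with p_i = f_i/69:
  p = 18/69 = 0.260870: log2(p) = -1.938599, -p*log2(p) = 0.505722
  p = 6/69 = 0.086957: log2(p) = -3.523562, -p*log2(p) = 0.306397
  p = 10/69 = 0.144928: log2(p) = -2.786596, -p*log2(p) = 0.403855
  p = 1/69 = 0.014493: log2(p) = -6.108524, -p*log2(p) = 0.088529
  p = 20/69 = 0.289855: log2(p) = -1.786596, -p*log2(p) = 0.517854
  p = 14/69 = 0.202899: log2(p) = -2.301170, -p*log2(p) = 0.466904
H = 0.505722 + 0.306397 + 0.403855 + 0.088529 + 0.517854 + 0.466904 = 2.289261

H = 2.2893 bits/symbol


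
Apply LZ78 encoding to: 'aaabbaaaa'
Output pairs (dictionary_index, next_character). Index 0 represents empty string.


LZ78 encoding steps:
Dictionary: {0: ''}
Step 1: w='' (idx 0), next='a' -> output (0, 'a'), add 'a' as idx 1
Step 2: w='a' (idx 1), next='a' -> output (1, 'a'), add 'aa' as idx 2
Step 3: w='' (idx 0), next='b' -> output (0, 'b'), add 'b' as idx 3
Step 4: w='b' (idx 3), next='a' -> output (3, 'a'), add 'ba' as idx 4
Step 5: w='aa' (idx 2), next='a' -> output (2, 'a'), add 'aaa' as idx 5


Encoded: [(0, 'a'), (1, 'a'), (0, 'b'), (3, 'a'), (2, 'a')]


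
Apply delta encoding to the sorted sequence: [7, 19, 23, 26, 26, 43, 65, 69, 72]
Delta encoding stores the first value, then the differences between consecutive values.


First value: 7
Deltas:
  19 - 7 = 12
  23 - 19 = 4
  26 - 23 = 3
  26 - 26 = 0
  43 - 26 = 17
  65 - 43 = 22
  69 - 65 = 4
  72 - 69 = 3


Delta encoded: [7, 12, 4, 3, 0, 17, 22, 4, 3]


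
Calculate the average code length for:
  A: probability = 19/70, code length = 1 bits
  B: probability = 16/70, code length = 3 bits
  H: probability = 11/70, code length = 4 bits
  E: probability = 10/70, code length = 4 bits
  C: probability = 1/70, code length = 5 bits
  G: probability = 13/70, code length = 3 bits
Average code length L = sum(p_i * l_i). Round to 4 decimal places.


Weighted contributions p_i * l_i:
  A: (19/70) * 1 = 19/70
  B: (16/70) * 3 = 48/70
  H: (11/70) * 4 = 44/70
  E: (10/70) * 4 = 40/70
  C: (1/70) * 5 = 5/70
  G: (13/70) * 3 = 39/70
Sum = (19 + 48 + 44 + 40 + 5 + 39)/70 = 195/70

L = 195/70 = 2.7857 bits/symbol


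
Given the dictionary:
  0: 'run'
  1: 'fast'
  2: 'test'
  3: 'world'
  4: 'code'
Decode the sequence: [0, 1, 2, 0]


Look up each index in the dictionary:
  0 -> 'run'
  1 -> 'fast'
  2 -> 'test'
  0 -> 'run'

Decoded: "run fast test run"


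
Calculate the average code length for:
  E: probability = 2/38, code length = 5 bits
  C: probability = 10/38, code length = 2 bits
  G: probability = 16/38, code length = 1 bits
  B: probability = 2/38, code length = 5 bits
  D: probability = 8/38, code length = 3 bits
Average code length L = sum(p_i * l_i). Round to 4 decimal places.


Weighted contributions p_i * l_i:
  E: (2/38) * 5 = 10/38
  C: (10/38) * 2 = 20/38
  G: (16/38) * 1 = 16/38
  B: (2/38) * 5 = 10/38
  D: (8/38) * 3 = 24/38
Sum = (10 + 20 + 16 + 10 + 24)/38 = 80/38

L = 80/38 = 2.1053 bits/symbol


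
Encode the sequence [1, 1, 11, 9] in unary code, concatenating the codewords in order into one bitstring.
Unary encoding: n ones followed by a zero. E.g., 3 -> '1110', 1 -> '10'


Encode each number as n ones followed by a terminating 0:
  1 -> 10 (2 bits)
  1 -> 10 (2 bits)
  11 -> 111111111110 (12 bits)
  9 -> 1111111110 (10 bits)
Total length = 2 + 2 + 12 + 10 = 26 bits.

Unary([1, 1, 11, 9]) = 10101111111111101111111110 (26 bits)


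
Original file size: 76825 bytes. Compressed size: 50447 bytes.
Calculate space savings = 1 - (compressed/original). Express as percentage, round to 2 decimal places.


ratio = compressed/original = 50447/76825 = 0.656648
savings = 1 - ratio = 1 - 0.656648 = 0.343352
as a percentage: 0.343352 * 100 = 34.34%

Space savings = 1 - 50447/76825 = 34.34%


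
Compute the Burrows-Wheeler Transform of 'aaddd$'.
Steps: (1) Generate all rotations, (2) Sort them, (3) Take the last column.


Rotations (sorted):
  0: $aaddd -> last char: d
  1: aaddd$ -> last char: $
  2: addd$a -> last char: a
  3: d$aadd -> last char: d
  4: dd$aad -> last char: d
  5: ddd$aa -> last char: a


BWT = d$adda


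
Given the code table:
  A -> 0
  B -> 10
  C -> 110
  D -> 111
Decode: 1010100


Decoding:
10 -> B
10 -> B
10 -> B
0 -> A


Result: BBBA


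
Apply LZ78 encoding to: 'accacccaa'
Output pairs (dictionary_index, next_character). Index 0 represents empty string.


LZ78 encoding steps:
Dictionary: {0: ''}
Step 1: w='' (idx 0), next='a' -> output (0, 'a'), add 'a' as idx 1
Step 2: w='' (idx 0), next='c' -> output (0, 'c'), add 'c' as idx 2
Step 3: w='c' (idx 2), next='a' -> output (2, 'a'), add 'ca' as idx 3
Step 4: w='c' (idx 2), next='c' -> output (2, 'c'), add 'cc' as idx 4
Step 5: w='ca' (idx 3), next='a' -> output (3, 'a'), add 'caa' as idx 5


Encoded: [(0, 'a'), (0, 'c'), (2, 'a'), (2, 'c'), (3, 'a')]


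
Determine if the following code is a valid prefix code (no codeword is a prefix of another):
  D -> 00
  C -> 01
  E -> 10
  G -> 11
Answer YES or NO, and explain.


Checking each pair (does one codeword prefix another?):
  D='00' vs C='01': no prefix
  D='00' vs E='10': no prefix
  D='00' vs G='11': no prefix
  C='01' vs D='00': no prefix
  C='01' vs E='10': no prefix
  C='01' vs G='11': no prefix
  E='10' vs D='00': no prefix
  E='10' vs C='01': no prefix
  E='10' vs G='11': no prefix
  G='11' vs D='00': no prefix
  G='11' vs C='01': no prefix
  G='11' vs E='10': no prefix
No violation found over all pairs.

YES -- this is a valid prefix code. No codeword is a prefix of any other codeword.


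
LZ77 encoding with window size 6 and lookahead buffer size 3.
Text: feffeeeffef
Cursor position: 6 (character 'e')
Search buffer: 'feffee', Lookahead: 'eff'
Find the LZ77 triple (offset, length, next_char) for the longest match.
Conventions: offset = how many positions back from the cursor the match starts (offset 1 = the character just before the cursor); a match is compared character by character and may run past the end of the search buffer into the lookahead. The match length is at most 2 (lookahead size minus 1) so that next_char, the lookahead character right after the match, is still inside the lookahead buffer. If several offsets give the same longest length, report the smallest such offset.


Try each offset into the search buffer:
  offset=1 (pos 5, char 'e'): match length 1
  offset=2 (pos 4, char 'e'): match length 1
  offset=3 (pos 3, char 'f'): match length 0
  offset=4 (pos 2, char 'f'): match length 0
  offset=5 (pos 1, char 'e'): match length 2
  offset=6 (pos 0, char 'f'): match length 0
Longest match has length 2 at offset 5.
next_char = character at position 6 + 2 = 8 -> 'f'

Best match: offset=5, length=2 (matching 'ef' starting at position 1)
LZ77 triple: (5, 2, 'f')


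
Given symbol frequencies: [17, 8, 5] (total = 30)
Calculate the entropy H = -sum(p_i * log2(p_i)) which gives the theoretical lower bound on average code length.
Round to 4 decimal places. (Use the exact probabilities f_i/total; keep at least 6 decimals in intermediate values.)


Per-symbol terms -p_i * log2(p_i) with p_i = f_i/30:
  p = 17/30 = 0.566667: log2(p) = -0.819428, -p*log2(p) = 0.464342
  p = 8/30 = 0.266667: log2(p) = -1.906891, -p*log2(p) = 0.508504
  p = 5/30 = 0.166667: log2(p) = -2.584963, -p*log2(p) = 0.430827
H = 0.464342 + 0.508504 + 0.430827 = 1.403673

H = 1.4037 bits/symbol


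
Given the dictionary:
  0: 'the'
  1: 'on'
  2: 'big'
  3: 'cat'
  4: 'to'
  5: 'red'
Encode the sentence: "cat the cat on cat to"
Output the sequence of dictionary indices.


Look up each word in the dictionary:
  'cat' -> 3
  'the' -> 0
  'cat' -> 3
  'on' -> 1
  'cat' -> 3
  'to' -> 4

Encoded: [3, 0, 3, 1, 3, 4]


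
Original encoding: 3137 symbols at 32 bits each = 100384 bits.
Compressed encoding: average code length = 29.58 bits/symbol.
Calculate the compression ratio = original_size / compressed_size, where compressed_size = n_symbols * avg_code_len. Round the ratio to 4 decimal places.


original_size = n_symbols * orig_bits = 3137 * 32 = 100384 bits
compressed_size = n_symbols * avg_code_len = 3137 * 29.58 = 92792.46 bits
ratio = original_size / compressed_size = 100384 / 92792.46 = 1.0818

Compression ratio = 1.0818


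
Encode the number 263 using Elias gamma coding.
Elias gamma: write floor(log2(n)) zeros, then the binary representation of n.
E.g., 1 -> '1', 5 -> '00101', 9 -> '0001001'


num_bits = floor(log2(263)) + 1 = 9
leading_zeros = num_bits - 1 = 8
binary(263) = 100000111

Elias gamma(263) = '00000000' + '100000111' = 00000000100000111 (17 bits)


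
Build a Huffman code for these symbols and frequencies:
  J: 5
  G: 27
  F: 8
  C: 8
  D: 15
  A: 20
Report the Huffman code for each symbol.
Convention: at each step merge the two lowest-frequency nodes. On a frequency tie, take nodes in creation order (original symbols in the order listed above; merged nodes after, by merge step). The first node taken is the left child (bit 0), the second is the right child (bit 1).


Huffman tree construction:
Step 1: Merge J(5) + F(8) = 13
Step 2: Merge C(8) + (J+F)(13) = 21
Step 3: Merge D(15) + A(20) = 35
Step 4: Merge (C+(J+F))(21) + G(27) = 48
Step 5: Merge (D+A)(35) + ((C+(J+F))+G)(48) = 83
Read each symbol's code off the tree from the root (left child = 0, right child = 1).

Codes:
  J: 1010 (length 4)
  G: 11 (length 2)
  F: 1011 (length 4)
  C: 100 (length 3)
  D: 00 (length 2)
  A: 01 (length 2)
Average code length: 200/83 = 2.4096 bits/symbol


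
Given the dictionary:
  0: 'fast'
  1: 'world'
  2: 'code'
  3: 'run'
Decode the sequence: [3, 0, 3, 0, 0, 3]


Look up each index in the dictionary:
  3 -> 'run'
  0 -> 'fast'
  3 -> 'run'
  0 -> 'fast'
  0 -> 'fast'
  3 -> 'run'

Decoded: "run fast run fast fast run"


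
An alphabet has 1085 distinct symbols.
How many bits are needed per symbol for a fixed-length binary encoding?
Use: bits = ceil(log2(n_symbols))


log2(1085) = 10.0835
Bracket: 2^10 = 1024 < 1085 <= 2^11 = 2048
So ceil(log2(1085)) = 11

bits = ceil(log2(1085)) = ceil(10.0835) = 11 bits


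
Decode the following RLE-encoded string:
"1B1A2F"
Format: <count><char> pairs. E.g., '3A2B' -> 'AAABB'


Expanding each <count><char> pair:
  1B -> 'B'
  1A -> 'A'
  2F -> 'FF'

Decoded = BAFF


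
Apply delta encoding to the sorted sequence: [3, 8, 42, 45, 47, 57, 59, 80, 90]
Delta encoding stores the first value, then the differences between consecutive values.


First value: 3
Deltas:
  8 - 3 = 5
  42 - 8 = 34
  45 - 42 = 3
  47 - 45 = 2
  57 - 47 = 10
  59 - 57 = 2
  80 - 59 = 21
  90 - 80 = 10


Delta encoded: [3, 5, 34, 3, 2, 10, 2, 21, 10]


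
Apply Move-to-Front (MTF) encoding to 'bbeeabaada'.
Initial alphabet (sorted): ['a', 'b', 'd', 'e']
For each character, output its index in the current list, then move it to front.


MTF encoding:
'b': index 1 in ['a', 'b', 'd', 'e'] -> ['b', 'a', 'd', 'e']
'b': index 0 in ['b', 'a', 'd', 'e'] -> ['b', 'a', 'd', 'e']
'e': index 3 in ['b', 'a', 'd', 'e'] -> ['e', 'b', 'a', 'd']
'e': index 0 in ['e', 'b', 'a', 'd'] -> ['e', 'b', 'a', 'd']
'a': index 2 in ['e', 'b', 'a', 'd'] -> ['a', 'e', 'b', 'd']
'b': index 2 in ['a', 'e', 'b', 'd'] -> ['b', 'a', 'e', 'd']
'a': index 1 in ['b', 'a', 'e', 'd'] -> ['a', 'b', 'e', 'd']
'a': index 0 in ['a', 'b', 'e', 'd'] -> ['a', 'b', 'e', 'd']
'd': index 3 in ['a', 'b', 'e', 'd'] -> ['d', 'a', 'b', 'e']
'a': index 1 in ['d', 'a', 'b', 'e'] -> ['a', 'd', 'b', 'e']


Output: [1, 0, 3, 0, 2, 2, 1, 0, 3, 1]


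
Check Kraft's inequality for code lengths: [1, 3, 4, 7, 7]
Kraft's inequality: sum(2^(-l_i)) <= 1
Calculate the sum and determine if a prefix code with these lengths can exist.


Sum = 2^(-1) + 2^(-3) + 2^(-4) + 2^(-7) + 2^(-7)
    = 0.5 + 0.125 + 0.0625 + 0.0078125 + 0.0078125
    = 90/128 = 0.703125
Since 0.703125 <= 1, Kraft's inequality IS satisfied.
A prefix code with these lengths CAN exist.

Kraft sum = 0.703125. Satisfied.


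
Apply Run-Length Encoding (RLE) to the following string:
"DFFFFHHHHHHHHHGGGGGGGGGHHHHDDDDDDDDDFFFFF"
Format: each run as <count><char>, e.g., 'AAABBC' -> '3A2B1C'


Scanning runs left to right:
  i=0: run of 'D' x 1 -> '1D'
  i=1: run of 'F' x 4 -> '4F'
  i=5: run of 'H' x 9 -> '9H'
  i=14: run of 'G' x 9 -> '9G'
  i=23: run of 'H' x 4 -> '4H'
  i=27: run of 'D' x 9 -> '9D'
  i=36: run of 'F' x 5 -> '5F'

RLE = 1D4F9H9G4H9D5F
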